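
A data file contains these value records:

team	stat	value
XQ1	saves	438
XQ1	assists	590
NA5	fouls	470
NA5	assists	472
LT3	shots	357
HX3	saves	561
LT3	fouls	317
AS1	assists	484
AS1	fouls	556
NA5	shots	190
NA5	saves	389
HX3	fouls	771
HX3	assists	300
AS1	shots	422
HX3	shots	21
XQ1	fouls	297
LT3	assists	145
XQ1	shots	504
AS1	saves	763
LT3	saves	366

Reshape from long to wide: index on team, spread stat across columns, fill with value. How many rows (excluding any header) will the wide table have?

5

5 distinct team values → 5 rows.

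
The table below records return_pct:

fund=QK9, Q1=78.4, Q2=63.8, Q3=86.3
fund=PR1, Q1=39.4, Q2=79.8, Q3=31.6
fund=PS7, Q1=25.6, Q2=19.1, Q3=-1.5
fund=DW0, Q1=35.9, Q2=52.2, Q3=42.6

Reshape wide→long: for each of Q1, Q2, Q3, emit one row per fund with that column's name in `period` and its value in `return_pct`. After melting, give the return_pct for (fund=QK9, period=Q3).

86.3

Unpivoting turns each (fund, wide-column) pair into one long row.
The wide cell at row QK9, column Q3 holds 86.3, so the long row (QK9, Q3) has return_pct=86.3.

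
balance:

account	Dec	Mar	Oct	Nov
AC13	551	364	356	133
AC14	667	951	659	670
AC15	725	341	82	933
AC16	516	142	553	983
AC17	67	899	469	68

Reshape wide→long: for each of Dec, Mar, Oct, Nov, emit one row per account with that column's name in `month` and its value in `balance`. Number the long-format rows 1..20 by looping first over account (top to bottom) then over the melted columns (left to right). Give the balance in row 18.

20 rows total (5 × 4). Row 18: index ⌊(18-1)/4⌋ = 4 into account → AC17; (18-1) mod 4 = 1 into the melted columns → Mar.
So row 18 is (AC17, Mar, 899); balance = 899.

899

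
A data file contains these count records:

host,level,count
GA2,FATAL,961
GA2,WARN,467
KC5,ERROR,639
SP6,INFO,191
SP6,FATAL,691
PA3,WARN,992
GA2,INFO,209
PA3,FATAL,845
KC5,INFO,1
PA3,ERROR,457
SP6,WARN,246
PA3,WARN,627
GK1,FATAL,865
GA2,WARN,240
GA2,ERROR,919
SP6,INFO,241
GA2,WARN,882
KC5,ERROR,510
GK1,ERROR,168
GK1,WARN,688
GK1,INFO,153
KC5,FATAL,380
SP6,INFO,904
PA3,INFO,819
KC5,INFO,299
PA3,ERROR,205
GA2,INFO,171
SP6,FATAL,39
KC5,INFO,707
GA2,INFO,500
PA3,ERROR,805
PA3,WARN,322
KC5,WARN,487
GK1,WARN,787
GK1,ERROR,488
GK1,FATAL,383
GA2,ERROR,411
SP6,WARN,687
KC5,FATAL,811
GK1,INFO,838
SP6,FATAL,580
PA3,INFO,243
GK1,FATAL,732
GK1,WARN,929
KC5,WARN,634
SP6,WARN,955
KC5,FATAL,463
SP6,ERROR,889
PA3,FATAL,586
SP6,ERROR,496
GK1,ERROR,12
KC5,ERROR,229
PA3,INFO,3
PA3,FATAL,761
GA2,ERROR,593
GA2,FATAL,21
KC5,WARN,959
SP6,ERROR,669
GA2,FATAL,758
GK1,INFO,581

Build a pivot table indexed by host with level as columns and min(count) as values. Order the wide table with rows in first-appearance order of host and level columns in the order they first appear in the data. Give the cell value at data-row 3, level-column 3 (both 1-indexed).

With rows in first-appearance order of host, row 3 is host=SP6. level columns in first-appearance order: FATAL, WARN, ERROR, INFO; column 3 is ERROR.
Long rows with host=SP6, level=ERROR: min(889, 496, 669) = 496.

496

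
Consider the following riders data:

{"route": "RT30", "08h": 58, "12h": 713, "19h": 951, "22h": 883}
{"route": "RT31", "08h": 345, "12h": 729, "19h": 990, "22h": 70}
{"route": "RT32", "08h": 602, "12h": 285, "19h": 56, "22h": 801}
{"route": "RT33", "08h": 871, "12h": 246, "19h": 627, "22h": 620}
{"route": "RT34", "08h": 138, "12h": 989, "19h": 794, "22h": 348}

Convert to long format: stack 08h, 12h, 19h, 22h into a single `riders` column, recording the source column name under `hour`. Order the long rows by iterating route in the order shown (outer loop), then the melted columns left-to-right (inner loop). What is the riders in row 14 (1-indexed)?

246

20 rows total (5 × 4). Row 14: index ⌊(14-1)/4⌋ = 3 into route → RT33; (14-1) mod 4 = 1 into the melted columns → 12h.
So row 14 is (RT33, 12h, 246); riders = 246.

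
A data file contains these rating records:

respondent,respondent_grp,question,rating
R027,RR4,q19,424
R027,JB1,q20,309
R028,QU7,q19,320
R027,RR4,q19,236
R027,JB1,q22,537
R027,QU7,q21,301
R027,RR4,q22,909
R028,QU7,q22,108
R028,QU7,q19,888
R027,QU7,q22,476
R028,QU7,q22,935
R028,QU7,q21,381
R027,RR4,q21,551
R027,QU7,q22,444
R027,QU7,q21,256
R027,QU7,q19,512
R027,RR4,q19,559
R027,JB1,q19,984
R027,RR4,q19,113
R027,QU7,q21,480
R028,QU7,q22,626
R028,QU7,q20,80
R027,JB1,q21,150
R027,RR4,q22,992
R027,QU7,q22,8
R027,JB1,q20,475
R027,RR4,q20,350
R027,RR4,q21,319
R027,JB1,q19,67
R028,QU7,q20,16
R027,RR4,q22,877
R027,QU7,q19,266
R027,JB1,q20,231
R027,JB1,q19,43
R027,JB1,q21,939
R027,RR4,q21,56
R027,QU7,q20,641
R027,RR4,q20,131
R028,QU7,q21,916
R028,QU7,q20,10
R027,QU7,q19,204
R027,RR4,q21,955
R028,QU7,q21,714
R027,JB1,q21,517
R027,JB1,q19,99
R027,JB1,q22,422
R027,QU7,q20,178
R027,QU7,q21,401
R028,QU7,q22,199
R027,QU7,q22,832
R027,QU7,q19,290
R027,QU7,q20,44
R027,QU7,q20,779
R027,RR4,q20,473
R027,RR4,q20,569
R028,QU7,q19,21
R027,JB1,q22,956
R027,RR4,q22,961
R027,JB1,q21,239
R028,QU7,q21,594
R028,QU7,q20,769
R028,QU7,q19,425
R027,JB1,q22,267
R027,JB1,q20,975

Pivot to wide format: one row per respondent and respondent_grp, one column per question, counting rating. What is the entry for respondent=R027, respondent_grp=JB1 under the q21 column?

4

Rows with respondent=R027, respondent_grp=JB1 and question=q21: rating values are 150, 939, 517, 239.
4 rows match — count = 4.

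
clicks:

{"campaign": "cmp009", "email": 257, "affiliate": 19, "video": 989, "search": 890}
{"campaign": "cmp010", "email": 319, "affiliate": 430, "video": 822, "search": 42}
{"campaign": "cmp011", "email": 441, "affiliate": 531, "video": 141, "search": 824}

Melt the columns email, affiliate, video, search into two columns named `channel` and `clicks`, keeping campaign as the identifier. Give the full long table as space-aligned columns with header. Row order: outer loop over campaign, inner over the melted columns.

Each (campaign, column) pair becomes one row: 3 × 4 = 12 rows.
For example, (cmp009, email) → clicks=257.

campaign  channel    clicks
cmp009    email      257   
cmp009    affiliate  19    
cmp009    video      989   
cmp009    search     890   
cmp010    email      319   
cmp010    affiliate  430   
cmp010    video      822   
cmp010    search     42    
cmp011    email      441   
cmp011    affiliate  531   
cmp011    video      141   
cmp011    search     824   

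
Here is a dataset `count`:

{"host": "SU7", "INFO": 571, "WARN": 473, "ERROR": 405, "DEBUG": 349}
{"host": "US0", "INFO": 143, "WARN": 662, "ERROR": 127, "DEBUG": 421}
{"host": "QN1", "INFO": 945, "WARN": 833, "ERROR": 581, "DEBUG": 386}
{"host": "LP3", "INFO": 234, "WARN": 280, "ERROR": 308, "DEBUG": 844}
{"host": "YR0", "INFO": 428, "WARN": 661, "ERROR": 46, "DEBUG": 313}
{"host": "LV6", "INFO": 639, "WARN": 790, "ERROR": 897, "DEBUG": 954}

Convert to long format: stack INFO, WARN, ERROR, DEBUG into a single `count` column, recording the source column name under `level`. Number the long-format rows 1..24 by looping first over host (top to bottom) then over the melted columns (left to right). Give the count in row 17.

24 rows total (6 × 4). Row 17: index ⌊(17-1)/4⌋ = 4 into host → YR0; (17-1) mod 4 = 0 into the melted columns → INFO.
So row 17 is (YR0, INFO, 428); count = 428.

428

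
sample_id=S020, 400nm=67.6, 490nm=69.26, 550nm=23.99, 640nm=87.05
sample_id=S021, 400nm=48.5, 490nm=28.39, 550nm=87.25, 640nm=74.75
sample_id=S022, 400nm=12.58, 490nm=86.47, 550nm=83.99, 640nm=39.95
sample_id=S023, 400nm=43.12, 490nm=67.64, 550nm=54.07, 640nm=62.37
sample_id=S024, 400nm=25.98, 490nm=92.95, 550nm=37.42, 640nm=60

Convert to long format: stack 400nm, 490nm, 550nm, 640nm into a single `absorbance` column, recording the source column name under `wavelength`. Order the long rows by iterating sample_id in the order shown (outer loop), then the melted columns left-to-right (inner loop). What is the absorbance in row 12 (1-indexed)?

39.95

20 rows total (5 × 4). Row 12: index ⌊(12-1)/4⌋ = 2 into sample_id → S022; (12-1) mod 4 = 3 into the melted columns → 640nm.
So row 12 is (S022, 640nm, 39.95); absorbance = 39.95.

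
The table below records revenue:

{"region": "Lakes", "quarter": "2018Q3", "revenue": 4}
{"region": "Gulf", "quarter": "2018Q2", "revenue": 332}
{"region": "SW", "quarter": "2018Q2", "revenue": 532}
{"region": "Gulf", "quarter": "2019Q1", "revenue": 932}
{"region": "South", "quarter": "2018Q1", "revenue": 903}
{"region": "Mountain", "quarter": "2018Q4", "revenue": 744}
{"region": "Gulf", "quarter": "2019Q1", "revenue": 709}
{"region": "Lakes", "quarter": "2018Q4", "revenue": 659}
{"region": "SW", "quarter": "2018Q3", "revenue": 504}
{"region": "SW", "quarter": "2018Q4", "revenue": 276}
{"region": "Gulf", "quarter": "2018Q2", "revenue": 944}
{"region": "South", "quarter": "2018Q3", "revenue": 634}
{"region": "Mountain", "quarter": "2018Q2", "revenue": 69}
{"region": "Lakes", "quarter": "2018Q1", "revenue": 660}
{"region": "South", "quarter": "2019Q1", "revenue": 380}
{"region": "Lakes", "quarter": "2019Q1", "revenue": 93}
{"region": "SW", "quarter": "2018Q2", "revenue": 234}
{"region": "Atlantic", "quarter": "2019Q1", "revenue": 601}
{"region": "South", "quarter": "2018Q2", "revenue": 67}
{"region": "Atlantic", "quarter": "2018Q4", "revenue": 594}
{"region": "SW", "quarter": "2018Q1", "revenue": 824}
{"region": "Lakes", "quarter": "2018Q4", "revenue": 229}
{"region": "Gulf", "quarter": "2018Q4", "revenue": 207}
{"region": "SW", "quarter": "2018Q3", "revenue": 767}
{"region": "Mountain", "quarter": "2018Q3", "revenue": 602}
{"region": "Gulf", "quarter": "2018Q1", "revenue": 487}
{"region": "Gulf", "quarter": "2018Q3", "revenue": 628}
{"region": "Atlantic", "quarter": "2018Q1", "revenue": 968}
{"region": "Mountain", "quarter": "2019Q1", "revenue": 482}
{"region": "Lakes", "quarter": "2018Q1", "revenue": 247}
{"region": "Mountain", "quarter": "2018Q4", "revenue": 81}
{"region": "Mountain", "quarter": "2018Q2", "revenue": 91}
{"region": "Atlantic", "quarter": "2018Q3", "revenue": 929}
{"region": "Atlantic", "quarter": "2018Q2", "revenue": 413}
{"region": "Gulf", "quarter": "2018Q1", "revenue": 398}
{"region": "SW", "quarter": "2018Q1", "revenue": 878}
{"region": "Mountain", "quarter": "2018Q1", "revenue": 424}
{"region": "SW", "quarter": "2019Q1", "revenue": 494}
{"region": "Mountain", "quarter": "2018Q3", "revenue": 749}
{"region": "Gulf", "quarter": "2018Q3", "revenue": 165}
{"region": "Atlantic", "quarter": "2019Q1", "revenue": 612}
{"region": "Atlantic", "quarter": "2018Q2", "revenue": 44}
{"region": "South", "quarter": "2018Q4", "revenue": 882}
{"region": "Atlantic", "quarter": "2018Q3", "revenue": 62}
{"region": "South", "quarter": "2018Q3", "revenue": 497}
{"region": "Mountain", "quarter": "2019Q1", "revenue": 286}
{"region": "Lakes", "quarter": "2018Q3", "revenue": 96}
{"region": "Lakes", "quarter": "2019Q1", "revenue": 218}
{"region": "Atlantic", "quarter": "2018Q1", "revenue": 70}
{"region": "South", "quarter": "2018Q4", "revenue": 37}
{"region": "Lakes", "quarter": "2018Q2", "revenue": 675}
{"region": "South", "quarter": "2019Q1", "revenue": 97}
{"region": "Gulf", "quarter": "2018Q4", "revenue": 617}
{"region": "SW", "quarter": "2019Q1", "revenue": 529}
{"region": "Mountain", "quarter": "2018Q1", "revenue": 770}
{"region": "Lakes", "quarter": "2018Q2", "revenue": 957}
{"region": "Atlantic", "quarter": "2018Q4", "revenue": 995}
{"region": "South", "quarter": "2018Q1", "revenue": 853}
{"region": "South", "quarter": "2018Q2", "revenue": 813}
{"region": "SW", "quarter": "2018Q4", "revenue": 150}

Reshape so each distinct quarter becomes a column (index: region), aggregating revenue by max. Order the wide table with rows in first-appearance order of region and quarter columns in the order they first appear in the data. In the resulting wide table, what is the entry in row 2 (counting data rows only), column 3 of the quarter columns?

With rows in first-appearance order of region, row 2 is region=Gulf. quarter columns in first-appearance order: 2018Q3, 2018Q2, 2019Q1, 2018Q1, 2018Q4; column 3 is 2019Q1.
Long rows with region=Gulf, quarter=2019Q1: max(932, 709) = 932.

932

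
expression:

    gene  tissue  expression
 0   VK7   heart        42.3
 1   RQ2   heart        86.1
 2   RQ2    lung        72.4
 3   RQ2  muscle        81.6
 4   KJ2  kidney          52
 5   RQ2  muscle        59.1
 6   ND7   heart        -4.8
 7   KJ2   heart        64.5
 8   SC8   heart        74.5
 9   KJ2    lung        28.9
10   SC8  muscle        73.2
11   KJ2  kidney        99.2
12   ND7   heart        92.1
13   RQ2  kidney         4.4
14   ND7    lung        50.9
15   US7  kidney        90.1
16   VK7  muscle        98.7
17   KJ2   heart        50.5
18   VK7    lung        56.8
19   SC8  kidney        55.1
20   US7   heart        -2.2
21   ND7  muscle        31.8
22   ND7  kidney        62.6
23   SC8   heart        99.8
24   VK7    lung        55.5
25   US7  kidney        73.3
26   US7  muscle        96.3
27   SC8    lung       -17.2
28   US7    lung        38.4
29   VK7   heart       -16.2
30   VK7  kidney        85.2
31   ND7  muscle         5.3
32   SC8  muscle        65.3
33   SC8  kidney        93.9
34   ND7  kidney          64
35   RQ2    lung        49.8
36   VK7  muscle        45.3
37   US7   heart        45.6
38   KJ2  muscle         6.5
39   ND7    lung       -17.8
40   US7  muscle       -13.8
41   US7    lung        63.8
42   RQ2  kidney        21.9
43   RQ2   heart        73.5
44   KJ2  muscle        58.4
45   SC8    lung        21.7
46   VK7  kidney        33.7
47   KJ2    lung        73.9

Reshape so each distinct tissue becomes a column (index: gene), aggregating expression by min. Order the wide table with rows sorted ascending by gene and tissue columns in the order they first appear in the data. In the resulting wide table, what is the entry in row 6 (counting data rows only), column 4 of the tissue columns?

With rows sorted ascending by gene, row 6 is gene=VK7. tissue columns in first-appearance order: heart, lung, muscle, kidney; column 4 is kidney.
Long rows with gene=VK7, tissue=kidney: min(85.2, 33.7) = 33.7.

33.7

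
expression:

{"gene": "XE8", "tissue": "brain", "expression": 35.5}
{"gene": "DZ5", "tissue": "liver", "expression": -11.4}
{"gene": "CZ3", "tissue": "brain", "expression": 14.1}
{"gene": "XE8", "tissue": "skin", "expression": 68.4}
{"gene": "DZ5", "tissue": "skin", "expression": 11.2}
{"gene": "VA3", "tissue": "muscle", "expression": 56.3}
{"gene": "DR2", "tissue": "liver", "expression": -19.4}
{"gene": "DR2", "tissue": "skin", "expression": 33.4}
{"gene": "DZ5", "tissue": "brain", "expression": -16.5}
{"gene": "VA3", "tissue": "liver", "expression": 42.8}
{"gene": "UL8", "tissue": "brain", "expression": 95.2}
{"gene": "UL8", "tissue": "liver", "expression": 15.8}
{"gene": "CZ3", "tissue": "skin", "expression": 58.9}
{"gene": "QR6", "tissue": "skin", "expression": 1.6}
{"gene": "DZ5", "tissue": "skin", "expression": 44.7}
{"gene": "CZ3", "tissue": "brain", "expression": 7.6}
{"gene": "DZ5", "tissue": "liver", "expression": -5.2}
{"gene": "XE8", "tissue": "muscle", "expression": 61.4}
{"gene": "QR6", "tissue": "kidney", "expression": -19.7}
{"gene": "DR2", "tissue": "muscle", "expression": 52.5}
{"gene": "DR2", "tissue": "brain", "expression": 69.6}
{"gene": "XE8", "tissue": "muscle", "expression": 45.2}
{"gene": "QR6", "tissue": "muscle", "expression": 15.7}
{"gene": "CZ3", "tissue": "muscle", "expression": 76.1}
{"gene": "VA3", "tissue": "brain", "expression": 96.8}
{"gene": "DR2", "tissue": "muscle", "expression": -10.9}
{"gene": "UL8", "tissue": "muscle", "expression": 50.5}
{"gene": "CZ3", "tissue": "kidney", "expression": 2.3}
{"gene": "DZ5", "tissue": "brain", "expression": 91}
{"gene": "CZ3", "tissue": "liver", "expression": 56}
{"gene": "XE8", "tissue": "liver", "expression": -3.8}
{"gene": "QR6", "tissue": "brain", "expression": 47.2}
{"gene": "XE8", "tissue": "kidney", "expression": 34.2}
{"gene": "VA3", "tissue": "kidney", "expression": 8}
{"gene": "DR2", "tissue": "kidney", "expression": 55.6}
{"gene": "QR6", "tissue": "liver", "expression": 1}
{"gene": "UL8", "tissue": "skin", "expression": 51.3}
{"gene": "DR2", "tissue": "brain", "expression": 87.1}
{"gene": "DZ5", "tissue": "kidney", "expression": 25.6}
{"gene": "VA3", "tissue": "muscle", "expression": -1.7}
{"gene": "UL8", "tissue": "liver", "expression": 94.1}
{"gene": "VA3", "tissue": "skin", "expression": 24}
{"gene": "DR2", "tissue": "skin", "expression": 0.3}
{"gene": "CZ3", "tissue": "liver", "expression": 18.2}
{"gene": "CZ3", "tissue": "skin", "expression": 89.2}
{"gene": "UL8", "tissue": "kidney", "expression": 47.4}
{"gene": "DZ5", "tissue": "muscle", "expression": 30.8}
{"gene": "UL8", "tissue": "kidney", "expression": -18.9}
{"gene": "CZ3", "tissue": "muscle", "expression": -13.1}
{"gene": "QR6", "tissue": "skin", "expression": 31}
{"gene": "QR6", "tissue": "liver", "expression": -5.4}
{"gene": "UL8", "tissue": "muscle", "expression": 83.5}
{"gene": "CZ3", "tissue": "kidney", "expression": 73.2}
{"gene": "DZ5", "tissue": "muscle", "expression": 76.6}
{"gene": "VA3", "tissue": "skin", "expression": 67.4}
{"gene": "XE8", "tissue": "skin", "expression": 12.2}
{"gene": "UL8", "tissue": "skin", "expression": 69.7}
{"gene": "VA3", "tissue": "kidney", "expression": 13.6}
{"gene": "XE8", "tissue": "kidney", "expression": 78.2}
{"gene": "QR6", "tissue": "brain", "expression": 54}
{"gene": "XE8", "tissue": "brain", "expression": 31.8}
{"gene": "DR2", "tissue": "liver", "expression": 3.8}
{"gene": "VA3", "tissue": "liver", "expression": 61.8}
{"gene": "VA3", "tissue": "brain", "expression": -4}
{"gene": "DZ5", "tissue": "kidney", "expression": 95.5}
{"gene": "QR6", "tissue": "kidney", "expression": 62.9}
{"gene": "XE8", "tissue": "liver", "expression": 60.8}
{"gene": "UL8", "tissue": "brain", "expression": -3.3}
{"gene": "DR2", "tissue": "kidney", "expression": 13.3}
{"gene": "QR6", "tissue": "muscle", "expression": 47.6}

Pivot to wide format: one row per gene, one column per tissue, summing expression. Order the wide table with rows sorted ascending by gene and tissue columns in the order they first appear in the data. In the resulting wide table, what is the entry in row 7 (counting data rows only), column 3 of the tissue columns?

80.6

With rows sorted ascending by gene, row 7 is gene=XE8. tissue columns in first-appearance order: brain, liver, skin, muscle, kidney; column 3 is skin.
Long rows with gene=XE8, tissue=skin: 68.4 + 12.2 = 80.6.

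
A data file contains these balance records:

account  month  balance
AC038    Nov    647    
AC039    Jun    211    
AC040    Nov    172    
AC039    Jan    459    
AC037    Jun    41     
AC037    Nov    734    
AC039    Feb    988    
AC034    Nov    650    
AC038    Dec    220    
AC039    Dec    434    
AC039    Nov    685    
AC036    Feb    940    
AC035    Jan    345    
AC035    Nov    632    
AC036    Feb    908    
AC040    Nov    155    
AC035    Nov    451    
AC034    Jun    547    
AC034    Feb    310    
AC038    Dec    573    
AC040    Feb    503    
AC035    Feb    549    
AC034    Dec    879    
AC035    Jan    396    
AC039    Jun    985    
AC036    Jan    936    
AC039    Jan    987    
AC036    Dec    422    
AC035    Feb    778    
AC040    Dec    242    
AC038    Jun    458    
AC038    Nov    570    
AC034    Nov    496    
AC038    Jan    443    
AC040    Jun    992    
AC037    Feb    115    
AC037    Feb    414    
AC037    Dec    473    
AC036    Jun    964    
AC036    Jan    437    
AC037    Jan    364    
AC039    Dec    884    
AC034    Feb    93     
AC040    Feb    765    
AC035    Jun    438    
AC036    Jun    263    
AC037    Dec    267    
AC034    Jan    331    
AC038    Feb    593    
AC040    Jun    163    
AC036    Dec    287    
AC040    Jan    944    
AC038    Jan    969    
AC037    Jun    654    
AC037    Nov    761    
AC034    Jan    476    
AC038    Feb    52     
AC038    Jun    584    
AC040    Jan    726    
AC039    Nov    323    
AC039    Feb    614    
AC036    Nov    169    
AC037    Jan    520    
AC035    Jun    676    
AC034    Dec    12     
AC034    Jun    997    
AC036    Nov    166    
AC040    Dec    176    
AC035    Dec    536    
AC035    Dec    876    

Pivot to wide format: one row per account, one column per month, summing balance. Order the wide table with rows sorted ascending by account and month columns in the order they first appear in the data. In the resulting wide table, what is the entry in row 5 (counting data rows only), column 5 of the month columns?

793

With rows sorted ascending by account, row 5 is account=AC038. month columns in first-appearance order: Nov, Jun, Jan, Feb, Dec; column 5 is Dec.
Long rows with account=AC038, month=Dec: 220 + 573 = 793.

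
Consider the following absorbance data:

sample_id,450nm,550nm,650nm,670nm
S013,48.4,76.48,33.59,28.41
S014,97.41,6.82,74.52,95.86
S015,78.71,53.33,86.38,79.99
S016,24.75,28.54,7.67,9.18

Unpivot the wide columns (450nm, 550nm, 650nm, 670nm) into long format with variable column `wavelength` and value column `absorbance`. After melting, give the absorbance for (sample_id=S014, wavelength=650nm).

Unpivoting turns each (sample_id, wide-column) pair into one long row.
The wide cell at row S014, column 650nm holds 74.52, so the long row (S014, 650nm) has absorbance=74.52.

74.52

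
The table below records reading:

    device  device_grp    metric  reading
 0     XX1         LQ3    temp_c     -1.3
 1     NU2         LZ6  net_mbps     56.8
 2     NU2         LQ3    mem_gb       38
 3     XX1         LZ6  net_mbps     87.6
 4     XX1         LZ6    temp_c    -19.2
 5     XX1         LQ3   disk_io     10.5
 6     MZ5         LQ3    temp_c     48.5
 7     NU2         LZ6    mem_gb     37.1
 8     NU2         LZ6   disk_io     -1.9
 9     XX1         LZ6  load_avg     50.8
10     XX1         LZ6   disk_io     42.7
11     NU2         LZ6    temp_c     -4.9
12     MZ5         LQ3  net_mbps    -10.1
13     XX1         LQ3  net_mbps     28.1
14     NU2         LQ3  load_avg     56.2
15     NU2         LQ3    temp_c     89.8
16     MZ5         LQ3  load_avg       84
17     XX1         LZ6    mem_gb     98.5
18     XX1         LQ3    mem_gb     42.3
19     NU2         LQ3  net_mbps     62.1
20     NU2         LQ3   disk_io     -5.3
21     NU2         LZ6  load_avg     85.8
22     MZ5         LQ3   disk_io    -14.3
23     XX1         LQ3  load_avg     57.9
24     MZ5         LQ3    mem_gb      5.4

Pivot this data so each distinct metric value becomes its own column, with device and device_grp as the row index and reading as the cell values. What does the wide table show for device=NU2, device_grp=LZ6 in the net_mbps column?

56.8

Wide layout: rows indexed by device and device_grp, columns are the 5 distinct metric values (temp_c, net_mbps, mem_gb, disk_io, load_avg).
Cell (device=NU2, device_grp=LZ6, metric=net_mbps) draws from the long row where device=NU2, device_grp=LZ6 and metric=net_mbps, which has reading=56.8.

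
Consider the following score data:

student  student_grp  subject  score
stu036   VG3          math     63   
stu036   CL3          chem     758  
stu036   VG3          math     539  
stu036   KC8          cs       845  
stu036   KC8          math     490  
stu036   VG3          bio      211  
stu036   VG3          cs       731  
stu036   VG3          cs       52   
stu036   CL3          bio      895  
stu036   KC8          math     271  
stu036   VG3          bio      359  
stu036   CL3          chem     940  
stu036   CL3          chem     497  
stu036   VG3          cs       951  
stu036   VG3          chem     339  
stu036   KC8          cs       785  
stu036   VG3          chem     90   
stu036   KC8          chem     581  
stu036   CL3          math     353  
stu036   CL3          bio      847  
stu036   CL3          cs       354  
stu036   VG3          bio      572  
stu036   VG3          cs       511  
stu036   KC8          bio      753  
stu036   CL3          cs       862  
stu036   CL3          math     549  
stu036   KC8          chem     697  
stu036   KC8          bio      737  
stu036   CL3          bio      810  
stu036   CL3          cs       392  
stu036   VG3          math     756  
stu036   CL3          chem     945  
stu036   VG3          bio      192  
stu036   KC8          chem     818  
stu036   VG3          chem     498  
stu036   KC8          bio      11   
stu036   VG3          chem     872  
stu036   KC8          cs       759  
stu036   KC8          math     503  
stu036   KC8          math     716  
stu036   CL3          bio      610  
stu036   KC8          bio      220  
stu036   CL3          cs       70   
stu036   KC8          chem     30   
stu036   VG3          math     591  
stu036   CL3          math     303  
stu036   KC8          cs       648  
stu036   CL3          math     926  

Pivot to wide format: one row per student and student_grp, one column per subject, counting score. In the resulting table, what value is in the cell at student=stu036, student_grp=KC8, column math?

Rows with student=stu036, student_grp=KC8 and subject=math: score values are 490, 271, 503, 716.
4 rows match — count = 4.

4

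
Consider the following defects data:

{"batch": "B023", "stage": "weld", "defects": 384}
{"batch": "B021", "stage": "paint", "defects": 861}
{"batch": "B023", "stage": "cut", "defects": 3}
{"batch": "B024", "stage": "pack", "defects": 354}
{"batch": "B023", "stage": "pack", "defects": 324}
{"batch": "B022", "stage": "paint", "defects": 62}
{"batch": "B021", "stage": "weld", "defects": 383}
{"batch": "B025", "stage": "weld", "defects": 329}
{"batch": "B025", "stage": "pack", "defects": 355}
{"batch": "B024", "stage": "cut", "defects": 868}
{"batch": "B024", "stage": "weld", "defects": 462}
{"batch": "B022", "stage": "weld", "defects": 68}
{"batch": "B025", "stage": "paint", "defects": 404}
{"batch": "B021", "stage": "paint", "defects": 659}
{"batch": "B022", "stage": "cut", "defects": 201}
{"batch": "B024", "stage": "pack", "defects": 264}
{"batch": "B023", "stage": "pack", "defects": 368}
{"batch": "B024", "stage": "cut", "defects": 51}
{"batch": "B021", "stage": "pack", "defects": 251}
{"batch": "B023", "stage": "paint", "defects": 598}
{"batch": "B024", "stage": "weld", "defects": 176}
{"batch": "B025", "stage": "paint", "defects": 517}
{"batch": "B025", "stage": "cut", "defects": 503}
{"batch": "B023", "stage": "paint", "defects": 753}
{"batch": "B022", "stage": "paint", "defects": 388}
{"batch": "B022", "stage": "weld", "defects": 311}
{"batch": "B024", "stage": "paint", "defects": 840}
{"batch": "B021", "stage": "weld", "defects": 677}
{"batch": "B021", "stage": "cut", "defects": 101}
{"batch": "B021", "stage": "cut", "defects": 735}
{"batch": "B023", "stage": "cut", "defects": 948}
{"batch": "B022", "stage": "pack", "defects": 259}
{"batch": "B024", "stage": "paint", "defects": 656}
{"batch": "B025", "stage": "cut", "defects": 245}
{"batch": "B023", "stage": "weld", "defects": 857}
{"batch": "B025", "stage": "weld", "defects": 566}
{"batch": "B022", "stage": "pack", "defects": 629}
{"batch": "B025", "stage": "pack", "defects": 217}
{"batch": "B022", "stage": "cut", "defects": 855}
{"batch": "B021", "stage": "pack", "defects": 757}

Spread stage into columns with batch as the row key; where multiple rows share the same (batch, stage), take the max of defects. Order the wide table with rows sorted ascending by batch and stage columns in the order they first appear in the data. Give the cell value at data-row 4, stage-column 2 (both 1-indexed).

840

With rows sorted ascending by batch, row 4 is batch=B024. stage columns in first-appearance order: weld, paint, cut, pack; column 2 is paint.
Long rows with batch=B024, stage=paint: max(840, 656) = 840.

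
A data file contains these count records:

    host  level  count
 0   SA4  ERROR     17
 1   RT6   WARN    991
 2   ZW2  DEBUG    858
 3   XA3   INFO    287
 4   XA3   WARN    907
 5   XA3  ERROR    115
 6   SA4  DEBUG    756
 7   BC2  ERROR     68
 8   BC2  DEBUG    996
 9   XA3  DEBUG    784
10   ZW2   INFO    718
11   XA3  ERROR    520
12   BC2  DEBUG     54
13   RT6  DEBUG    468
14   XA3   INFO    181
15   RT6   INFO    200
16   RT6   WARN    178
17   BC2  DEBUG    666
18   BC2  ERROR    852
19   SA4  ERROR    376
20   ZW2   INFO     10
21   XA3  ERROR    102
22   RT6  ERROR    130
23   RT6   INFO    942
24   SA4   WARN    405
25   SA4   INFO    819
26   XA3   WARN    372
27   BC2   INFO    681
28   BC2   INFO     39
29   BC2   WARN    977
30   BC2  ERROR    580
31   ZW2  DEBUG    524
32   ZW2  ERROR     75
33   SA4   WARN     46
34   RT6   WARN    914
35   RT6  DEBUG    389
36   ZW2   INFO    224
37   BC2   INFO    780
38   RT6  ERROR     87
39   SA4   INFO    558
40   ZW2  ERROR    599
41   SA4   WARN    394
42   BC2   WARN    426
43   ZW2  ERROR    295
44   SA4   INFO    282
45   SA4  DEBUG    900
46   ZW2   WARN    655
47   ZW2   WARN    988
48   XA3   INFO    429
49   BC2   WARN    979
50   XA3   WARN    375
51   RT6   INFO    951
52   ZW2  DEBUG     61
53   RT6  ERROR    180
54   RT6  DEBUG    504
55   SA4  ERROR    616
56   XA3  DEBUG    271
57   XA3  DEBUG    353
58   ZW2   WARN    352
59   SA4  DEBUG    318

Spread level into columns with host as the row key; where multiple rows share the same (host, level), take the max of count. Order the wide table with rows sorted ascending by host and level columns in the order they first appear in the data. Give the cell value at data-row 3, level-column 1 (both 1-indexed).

With rows sorted ascending by host, row 3 is host=SA4. level columns in first-appearance order: ERROR, WARN, DEBUG, INFO; column 1 is ERROR.
Long rows with host=SA4, level=ERROR: max(17, 376, 616) = 616.

616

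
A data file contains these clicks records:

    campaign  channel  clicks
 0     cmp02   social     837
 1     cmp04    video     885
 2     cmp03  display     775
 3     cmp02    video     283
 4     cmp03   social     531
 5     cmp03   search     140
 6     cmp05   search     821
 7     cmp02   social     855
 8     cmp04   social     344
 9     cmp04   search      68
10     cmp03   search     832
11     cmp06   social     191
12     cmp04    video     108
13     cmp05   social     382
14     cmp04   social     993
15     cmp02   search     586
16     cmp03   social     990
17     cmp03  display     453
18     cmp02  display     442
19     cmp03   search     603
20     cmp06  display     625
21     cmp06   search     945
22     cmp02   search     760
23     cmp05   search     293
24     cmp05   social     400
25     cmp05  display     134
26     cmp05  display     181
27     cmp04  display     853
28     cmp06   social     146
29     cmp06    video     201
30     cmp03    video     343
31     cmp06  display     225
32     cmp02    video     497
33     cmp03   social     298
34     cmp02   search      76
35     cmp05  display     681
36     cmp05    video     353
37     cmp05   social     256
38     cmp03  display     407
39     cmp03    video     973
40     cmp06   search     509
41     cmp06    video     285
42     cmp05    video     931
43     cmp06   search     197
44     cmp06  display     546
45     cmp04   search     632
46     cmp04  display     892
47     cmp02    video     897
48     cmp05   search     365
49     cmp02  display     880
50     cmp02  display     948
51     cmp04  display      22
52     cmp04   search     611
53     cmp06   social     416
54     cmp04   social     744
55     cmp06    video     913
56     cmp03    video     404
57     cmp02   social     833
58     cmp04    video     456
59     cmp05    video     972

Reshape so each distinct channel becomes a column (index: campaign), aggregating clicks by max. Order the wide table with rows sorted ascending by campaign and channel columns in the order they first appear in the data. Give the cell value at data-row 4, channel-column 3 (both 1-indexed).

681

With rows sorted ascending by campaign, row 4 is campaign=cmp05. channel columns in first-appearance order: social, video, display, search; column 3 is display.
Long rows with campaign=cmp05, channel=display: max(134, 181, 681) = 681.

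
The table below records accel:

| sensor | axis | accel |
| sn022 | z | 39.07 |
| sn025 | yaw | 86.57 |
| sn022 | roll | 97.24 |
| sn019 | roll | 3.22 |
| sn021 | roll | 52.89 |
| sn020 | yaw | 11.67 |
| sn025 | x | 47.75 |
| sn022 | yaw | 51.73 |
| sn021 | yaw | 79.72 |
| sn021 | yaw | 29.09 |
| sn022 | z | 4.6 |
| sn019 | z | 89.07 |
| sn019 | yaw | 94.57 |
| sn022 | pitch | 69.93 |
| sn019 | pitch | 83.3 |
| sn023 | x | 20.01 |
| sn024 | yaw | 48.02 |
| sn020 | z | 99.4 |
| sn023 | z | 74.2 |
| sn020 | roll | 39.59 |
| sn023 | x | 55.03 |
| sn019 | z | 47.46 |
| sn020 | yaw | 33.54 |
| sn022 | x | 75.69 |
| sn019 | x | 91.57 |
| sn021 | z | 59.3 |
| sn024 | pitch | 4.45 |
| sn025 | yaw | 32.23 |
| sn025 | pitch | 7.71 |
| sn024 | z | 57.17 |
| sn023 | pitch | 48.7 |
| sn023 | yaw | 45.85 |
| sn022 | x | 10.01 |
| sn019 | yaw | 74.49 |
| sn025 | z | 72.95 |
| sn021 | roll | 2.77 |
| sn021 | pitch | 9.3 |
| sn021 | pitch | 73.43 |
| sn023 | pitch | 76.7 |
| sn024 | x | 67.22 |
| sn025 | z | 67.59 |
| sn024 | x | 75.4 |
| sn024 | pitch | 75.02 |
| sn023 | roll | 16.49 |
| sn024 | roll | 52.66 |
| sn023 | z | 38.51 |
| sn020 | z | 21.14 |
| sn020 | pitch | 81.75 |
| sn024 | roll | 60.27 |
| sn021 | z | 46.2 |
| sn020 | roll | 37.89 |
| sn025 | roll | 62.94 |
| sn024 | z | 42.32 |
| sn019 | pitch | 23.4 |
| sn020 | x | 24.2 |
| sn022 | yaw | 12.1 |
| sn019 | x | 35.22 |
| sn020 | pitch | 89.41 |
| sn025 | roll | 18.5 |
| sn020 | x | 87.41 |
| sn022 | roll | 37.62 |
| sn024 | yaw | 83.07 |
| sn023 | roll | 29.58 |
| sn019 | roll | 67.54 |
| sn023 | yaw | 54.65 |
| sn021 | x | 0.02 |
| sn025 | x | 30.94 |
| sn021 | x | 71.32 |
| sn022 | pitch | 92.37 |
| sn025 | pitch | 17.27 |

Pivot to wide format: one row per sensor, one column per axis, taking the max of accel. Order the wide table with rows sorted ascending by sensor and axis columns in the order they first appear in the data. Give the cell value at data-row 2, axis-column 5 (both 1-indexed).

89.41

With rows sorted ascending by sensor, row 2 is sensor=sn020. axis columns in first-appearance order: z, yaw, roll, x, pitch; column 5 is pitch.
Long rows with sensor=sn020, axis=pitch: max(81.75, 89.41) = 89.41.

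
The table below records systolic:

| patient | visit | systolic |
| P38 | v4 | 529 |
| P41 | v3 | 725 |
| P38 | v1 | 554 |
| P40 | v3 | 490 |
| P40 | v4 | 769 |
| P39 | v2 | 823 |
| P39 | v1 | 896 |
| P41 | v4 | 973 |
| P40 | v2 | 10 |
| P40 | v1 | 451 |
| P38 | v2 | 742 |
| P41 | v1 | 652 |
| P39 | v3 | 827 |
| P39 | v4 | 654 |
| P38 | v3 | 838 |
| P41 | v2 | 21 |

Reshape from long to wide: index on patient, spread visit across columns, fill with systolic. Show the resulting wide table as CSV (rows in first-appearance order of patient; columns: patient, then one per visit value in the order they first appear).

patient,v4,v3,v1,v2
P38,529,838,554,742
P41,973,725,652,21
P40,769,490,451,10
P39,654,827,896,823

Columns: patient plus the 4 distinct visit values (v4, v3, v1, v2).
For example, row P38 column v4 takes systolic=529 from the long row (P38, v4).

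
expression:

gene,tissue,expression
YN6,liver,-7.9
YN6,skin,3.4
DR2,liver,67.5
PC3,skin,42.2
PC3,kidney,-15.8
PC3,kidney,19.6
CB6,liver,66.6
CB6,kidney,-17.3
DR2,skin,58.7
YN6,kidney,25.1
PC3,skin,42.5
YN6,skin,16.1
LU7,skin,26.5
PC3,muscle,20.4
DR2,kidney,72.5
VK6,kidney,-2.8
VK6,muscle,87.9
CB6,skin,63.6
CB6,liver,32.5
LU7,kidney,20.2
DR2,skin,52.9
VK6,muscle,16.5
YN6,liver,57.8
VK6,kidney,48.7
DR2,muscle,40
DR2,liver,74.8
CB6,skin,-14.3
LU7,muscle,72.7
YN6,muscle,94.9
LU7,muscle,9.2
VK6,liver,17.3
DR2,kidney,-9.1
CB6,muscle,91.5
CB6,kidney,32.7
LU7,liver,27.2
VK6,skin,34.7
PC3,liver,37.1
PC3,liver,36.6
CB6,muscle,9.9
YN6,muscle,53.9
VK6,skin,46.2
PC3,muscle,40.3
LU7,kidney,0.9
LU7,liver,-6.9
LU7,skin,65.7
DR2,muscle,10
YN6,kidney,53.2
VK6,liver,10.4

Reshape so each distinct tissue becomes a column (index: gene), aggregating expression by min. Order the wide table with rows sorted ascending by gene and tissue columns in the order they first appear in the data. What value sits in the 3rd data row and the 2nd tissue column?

With rows sorted ascending by gene, row 3 is gene=LU7. tissue columns in first-appearance order: liver, skin, kidney, muscle; column 2 is skin.
Long rows with gene=LU7, tissue=skin: min(26.5, 65.7) = 26.5.

26.5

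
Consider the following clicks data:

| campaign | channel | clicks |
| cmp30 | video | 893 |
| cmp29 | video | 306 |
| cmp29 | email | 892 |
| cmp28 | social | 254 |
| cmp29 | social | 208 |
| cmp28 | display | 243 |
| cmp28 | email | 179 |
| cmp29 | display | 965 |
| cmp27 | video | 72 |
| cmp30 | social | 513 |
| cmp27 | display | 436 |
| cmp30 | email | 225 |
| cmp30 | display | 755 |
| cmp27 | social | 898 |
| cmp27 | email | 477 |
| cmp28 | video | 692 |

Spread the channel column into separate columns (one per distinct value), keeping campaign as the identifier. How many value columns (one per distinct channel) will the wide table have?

4 distinct channel values: email, display, video, social.

4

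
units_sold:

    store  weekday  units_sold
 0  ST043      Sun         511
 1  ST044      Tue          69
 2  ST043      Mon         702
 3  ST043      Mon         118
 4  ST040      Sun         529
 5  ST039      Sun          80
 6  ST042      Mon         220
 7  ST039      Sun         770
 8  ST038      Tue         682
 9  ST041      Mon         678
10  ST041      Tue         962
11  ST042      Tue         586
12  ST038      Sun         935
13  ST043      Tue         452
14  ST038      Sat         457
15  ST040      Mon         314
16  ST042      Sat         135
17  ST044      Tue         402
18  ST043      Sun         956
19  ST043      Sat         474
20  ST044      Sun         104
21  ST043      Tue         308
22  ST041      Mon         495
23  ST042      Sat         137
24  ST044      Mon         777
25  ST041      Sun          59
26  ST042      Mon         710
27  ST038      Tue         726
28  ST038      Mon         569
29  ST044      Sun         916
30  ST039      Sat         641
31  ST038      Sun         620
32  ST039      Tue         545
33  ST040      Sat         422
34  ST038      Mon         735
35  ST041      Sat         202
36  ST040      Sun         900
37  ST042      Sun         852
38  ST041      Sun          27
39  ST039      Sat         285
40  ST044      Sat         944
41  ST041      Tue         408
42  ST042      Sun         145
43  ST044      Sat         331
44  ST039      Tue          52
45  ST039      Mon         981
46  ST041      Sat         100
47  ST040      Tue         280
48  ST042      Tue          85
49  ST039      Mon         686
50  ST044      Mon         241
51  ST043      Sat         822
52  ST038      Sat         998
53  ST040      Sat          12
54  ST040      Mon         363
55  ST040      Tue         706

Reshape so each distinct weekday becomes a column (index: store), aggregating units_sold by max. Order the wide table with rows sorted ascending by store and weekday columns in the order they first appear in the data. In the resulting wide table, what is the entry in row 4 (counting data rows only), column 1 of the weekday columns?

With rows sorted ascending by store, row 4 is store=ST041. weekday columns in first-appearance order: Sun, Tue, Mon, Sat; column 1 is Sun.
Long rows with store=ST041, weekday=Sun: max(59, 27) = 59.

59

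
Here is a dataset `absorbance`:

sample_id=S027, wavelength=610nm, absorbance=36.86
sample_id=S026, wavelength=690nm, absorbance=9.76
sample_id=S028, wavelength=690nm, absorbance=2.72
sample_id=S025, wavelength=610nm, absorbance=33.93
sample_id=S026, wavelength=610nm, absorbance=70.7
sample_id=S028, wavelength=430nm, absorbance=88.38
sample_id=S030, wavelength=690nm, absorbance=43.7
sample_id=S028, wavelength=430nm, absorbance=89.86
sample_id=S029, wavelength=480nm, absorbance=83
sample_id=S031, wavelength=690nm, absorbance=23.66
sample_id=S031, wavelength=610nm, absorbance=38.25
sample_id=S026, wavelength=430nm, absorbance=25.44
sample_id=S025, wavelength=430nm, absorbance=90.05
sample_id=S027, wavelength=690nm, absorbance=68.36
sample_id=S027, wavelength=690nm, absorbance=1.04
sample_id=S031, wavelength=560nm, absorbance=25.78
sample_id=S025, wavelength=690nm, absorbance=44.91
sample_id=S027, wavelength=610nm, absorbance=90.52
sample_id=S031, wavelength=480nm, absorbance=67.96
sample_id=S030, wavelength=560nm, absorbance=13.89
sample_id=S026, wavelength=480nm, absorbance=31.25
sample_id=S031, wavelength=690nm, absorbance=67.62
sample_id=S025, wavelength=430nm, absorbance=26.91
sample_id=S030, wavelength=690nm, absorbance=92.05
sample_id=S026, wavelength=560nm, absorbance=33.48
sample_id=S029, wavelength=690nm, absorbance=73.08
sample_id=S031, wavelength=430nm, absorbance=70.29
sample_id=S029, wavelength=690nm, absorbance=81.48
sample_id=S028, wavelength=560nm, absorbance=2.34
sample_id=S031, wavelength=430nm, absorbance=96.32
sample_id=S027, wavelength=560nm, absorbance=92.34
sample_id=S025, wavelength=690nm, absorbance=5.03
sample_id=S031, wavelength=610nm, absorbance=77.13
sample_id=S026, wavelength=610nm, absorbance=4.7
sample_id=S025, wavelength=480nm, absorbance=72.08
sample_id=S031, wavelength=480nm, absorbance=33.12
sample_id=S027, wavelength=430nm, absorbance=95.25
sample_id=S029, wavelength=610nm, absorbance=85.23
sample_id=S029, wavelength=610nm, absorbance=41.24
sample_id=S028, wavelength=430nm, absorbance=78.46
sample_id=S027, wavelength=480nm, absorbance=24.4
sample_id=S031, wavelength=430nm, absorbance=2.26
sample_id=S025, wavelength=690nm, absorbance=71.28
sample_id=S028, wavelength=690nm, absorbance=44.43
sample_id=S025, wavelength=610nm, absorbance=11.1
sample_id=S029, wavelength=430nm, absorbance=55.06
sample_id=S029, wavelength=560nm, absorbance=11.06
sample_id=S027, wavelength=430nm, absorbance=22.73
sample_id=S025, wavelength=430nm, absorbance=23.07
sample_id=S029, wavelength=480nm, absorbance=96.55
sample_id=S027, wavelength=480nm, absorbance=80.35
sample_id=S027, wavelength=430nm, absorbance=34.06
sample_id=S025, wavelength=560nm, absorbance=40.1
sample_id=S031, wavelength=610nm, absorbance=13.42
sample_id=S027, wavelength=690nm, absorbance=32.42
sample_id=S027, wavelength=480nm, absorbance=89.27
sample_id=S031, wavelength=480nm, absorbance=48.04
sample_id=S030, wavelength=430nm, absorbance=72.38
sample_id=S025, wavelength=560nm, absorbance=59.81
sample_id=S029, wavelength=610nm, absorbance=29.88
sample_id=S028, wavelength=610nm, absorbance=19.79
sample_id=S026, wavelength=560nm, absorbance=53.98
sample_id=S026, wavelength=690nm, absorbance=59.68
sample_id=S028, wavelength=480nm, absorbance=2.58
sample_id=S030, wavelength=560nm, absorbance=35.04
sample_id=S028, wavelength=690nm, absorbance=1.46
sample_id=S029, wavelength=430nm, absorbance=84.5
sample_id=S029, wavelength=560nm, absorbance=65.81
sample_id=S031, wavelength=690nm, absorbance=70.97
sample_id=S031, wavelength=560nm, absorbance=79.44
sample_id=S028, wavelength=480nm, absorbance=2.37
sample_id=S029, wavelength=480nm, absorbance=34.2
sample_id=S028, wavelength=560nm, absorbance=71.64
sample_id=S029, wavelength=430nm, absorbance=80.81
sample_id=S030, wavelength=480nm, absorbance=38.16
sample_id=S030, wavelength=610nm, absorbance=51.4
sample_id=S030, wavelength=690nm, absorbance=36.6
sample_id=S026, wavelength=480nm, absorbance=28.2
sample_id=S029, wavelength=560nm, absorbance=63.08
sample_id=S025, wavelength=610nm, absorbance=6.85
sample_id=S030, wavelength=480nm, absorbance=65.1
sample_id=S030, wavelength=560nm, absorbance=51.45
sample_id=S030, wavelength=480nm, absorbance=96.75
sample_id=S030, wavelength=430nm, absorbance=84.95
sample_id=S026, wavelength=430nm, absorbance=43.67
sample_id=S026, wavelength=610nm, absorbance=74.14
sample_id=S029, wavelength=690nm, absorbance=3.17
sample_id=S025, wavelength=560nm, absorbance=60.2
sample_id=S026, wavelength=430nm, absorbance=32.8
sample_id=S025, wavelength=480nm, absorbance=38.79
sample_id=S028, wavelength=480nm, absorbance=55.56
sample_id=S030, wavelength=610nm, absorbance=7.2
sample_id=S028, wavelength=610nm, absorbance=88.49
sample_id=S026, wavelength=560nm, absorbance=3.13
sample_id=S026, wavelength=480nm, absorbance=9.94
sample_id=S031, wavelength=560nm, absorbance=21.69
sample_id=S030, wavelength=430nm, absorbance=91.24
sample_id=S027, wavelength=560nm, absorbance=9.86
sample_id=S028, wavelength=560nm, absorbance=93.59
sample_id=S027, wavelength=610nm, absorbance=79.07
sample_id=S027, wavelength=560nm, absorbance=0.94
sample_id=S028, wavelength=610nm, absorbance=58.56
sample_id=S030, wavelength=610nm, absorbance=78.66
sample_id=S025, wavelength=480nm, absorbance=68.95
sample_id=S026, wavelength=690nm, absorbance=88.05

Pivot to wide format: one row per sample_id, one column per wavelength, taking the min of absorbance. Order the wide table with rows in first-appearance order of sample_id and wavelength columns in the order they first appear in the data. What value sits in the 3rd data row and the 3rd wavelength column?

With rows in first-appearance order of sample_id, row 3 is sample_id=S028. wavelength columns in first-appearance order: 610nm, 690nm, 430nm, 480nm, 560nm; column 3 is 430nm.
Long rows with sample_id=S028, wavelength=430nm: min(88.38, 89.86, 78.46) = 78.46.

78.46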